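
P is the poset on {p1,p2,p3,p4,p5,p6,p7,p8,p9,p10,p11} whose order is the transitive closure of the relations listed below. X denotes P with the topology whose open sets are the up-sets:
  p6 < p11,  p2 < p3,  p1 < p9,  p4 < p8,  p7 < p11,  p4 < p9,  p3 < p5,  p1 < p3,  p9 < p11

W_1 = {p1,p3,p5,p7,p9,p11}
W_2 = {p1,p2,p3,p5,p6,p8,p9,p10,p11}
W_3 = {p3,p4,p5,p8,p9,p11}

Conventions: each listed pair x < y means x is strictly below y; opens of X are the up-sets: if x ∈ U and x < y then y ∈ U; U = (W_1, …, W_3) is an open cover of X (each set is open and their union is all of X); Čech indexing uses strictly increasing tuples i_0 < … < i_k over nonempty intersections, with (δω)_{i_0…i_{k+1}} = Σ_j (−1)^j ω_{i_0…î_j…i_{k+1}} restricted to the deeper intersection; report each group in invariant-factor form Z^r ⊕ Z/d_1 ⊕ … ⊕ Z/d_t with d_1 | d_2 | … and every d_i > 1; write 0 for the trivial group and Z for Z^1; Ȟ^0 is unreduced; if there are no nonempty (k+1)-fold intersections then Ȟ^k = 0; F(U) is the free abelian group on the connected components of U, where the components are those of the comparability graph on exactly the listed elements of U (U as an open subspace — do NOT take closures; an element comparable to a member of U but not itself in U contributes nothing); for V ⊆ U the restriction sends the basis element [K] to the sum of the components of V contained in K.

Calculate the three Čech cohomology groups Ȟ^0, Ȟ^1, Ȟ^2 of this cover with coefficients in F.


nonempty overlaps:
  W12={p1,p3,p5,p9,p11} W13={p3,p5,p9,p11} W23={p3,p5,p8,p9,p11}
  W123={p3,p5,p9,p11}
components per intersection:
  W1: {p1,p3,p5,p7,p9,p11}
  W2: {p1,p2,p3,p5,p6,p9,p11} {p8} {p10}
  W3: {p3,p5} {p4,p8,p9,p11}
  W12: {p1,p3,p5,p9,p11}
  W13: {p3,p5} {p9,p11}
  W23: {p3,p5} {p8} {p9,p11}
  W123: {p3,p5} {p9,p11}
C dims 6,6,2; δ0: rk 4, SNF 1^4; δ1: rk 2, SNF 1^2
degree 0: 6−4−0 = 2 → Ȟ^0 ≅ Z^2
degree 1: 6−2−4 = 0 → Ȟ^1 ≅ 0
degree 2: 2−0−2 = 0 → Ȟ^2 ≅ 0

Ȟ^0 ≅ Z^2,  Ȟ^1 ≅ 0,  Ȟ^2 ≅ 0


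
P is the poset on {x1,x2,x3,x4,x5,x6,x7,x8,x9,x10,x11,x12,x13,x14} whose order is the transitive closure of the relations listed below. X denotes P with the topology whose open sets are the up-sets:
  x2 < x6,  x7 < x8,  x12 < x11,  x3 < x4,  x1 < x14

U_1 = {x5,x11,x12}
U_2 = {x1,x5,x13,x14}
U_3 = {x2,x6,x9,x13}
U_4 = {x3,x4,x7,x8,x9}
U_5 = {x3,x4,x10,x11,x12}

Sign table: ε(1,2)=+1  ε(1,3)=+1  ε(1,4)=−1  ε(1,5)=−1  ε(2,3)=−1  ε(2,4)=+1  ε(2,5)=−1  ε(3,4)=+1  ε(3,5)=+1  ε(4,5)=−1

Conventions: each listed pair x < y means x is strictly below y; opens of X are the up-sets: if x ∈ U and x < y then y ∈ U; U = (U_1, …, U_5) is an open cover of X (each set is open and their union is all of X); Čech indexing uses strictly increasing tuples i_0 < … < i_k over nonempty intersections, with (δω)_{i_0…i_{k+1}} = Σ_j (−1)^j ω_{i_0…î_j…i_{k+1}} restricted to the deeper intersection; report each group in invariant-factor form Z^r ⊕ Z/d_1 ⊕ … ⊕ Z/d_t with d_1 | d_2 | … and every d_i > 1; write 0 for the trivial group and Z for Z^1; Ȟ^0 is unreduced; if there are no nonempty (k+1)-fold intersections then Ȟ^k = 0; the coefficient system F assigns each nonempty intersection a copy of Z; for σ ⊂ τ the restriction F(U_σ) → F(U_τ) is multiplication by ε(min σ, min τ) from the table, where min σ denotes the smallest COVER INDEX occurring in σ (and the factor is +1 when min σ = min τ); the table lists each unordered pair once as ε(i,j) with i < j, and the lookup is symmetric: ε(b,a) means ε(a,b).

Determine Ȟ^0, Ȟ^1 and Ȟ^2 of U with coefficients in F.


nonempty overlaps:
  U12={x5} U15={x11,x12} U23={x13} U34={x9} U45={x3,x4}
C dims 5,5; δ0: rk 5, SNF 1^4·2
degree 0: 5−5−0 = 0 → Ȟ^0 ≅ 0
degree 1: 5−0−5 = 0 plus torsion [2] → Ȟ^1 ≅ Z/2
degree 2: 0−0−0 = 0 → Ȟ^2 ≅ 0

Ȟ^0(U;F) ≅ 0, Ȟ^1(U;F) ≅ Z/2 and Ȟ^2(U;F) ≅ 0


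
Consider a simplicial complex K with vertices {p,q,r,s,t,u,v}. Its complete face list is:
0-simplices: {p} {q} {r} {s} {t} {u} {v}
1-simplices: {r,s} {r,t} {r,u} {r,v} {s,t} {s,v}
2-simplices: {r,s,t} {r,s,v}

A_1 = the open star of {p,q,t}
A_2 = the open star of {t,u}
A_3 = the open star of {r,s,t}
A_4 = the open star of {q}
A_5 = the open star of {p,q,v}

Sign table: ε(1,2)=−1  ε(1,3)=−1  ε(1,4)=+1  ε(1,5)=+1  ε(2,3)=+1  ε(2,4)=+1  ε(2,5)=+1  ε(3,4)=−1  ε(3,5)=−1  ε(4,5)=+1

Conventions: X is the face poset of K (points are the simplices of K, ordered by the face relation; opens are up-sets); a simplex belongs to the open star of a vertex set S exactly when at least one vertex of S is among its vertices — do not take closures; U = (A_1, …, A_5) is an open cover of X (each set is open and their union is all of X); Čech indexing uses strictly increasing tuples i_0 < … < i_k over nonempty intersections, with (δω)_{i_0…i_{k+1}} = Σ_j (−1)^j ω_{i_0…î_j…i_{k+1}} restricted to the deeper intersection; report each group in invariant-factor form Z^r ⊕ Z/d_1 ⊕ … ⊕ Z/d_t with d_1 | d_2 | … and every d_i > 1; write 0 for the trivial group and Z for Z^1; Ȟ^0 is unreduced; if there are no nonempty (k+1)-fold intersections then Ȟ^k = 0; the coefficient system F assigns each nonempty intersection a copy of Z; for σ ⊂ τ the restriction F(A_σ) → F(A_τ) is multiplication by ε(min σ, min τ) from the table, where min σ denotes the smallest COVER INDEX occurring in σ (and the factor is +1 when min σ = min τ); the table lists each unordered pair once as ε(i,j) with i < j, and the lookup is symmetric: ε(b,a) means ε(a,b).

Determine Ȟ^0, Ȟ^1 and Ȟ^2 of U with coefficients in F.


Ȟ^0 ≅ Z; Ȟ^1 ≅ Z; Ȟ^2 ≅ 0

nerve of the cover:
  A1={{p},{q},{t},{r,t},{s,t},{r,s,t}} A2={{t},{u},{r,t},{r,u},{s,t},{r,s,t}} A3={{r},{s},{t},{r,s},{r,t},{r,u},{r,v},{s,t},{s,v},{r,s,t},{r,s,v}} A4={{q}} A5={{p},{q},{v},{r,v},{s,v},{r,s,v}}
  A12={{t},{r,t},{s,t},{r,s,t}} A13={{t},{r,t},{s,t},{r,s,t}} A14={{q}} A15={{p},{q}} A23={{t},{r,t},{r,u},{s,t},{r,s,t}} A35={{r,v},{s,v},{r,s,v}} A45={{q}}
  A123={{t},{r,t},{s,t},{r,s,t}} A145={{q}}
C dims 5,7,2; δ0: rk 4, SNF 1^4; δ1: rk 2, SNF 1^2
Ȟ^0 = (5 − 4) − 0 = 1, so Ȟ^0 ≅ Z
Ȟ^1 = (7 − 2) − 4 = 1, so Ȟ^1 ≅ Z
Ȟ^2 = (2 − 0) − 2 = 0, so Ȟ^2 ≅ 0


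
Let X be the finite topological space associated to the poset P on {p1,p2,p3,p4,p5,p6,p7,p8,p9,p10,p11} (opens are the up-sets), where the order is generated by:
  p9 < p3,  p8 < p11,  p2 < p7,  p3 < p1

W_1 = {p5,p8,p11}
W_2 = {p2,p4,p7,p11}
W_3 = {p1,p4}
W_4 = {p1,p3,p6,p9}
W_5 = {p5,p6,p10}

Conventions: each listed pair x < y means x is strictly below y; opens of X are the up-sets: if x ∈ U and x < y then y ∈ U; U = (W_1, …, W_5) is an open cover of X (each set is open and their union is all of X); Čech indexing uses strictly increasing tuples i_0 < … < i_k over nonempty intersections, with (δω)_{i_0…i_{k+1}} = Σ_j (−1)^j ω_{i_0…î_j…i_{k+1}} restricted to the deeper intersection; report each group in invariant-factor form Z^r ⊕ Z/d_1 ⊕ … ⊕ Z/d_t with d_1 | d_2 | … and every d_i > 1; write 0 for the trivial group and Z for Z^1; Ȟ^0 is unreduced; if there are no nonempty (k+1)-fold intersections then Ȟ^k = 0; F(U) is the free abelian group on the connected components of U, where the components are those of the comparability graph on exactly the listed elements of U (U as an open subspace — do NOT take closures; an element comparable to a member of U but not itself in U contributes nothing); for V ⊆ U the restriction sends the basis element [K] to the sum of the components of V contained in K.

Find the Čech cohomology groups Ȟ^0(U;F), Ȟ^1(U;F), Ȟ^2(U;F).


Ȟ^0 ≅ Z^7,  Ȟ^1 ≅ 0,  Ȟ^2 ≅ 0

nerve of the cover:
  W12={p11} W15={p5} W23={p4} W34={p1} W45={p6}
components per intersection:
  W1: {p5} {p8,p11}
  W2: {p2,p7} {p4} {p11}
  W3: {p1} {p4}
  W4: {p1,p3,p9} {p6}
  W5: {p5} {p6} {p10}
  W12: {p11}
  W15: {p5}
  W23: {p4}
  W34: {p1}
  W45: {p6}
C dims 12,5; δ0: rk 5, SNF 1^5
Ȟ^0 = (12 − 5) − 0 = 7, so Ȟ^0 ≅ Z^7
Ȟ^1 = (5 − 0) − 5 = 0, so Ȟ^1 ≅ 0
Ȟ^2 = (0 − 0) − 0 = 0, so Ȟ^2 ≅ 0


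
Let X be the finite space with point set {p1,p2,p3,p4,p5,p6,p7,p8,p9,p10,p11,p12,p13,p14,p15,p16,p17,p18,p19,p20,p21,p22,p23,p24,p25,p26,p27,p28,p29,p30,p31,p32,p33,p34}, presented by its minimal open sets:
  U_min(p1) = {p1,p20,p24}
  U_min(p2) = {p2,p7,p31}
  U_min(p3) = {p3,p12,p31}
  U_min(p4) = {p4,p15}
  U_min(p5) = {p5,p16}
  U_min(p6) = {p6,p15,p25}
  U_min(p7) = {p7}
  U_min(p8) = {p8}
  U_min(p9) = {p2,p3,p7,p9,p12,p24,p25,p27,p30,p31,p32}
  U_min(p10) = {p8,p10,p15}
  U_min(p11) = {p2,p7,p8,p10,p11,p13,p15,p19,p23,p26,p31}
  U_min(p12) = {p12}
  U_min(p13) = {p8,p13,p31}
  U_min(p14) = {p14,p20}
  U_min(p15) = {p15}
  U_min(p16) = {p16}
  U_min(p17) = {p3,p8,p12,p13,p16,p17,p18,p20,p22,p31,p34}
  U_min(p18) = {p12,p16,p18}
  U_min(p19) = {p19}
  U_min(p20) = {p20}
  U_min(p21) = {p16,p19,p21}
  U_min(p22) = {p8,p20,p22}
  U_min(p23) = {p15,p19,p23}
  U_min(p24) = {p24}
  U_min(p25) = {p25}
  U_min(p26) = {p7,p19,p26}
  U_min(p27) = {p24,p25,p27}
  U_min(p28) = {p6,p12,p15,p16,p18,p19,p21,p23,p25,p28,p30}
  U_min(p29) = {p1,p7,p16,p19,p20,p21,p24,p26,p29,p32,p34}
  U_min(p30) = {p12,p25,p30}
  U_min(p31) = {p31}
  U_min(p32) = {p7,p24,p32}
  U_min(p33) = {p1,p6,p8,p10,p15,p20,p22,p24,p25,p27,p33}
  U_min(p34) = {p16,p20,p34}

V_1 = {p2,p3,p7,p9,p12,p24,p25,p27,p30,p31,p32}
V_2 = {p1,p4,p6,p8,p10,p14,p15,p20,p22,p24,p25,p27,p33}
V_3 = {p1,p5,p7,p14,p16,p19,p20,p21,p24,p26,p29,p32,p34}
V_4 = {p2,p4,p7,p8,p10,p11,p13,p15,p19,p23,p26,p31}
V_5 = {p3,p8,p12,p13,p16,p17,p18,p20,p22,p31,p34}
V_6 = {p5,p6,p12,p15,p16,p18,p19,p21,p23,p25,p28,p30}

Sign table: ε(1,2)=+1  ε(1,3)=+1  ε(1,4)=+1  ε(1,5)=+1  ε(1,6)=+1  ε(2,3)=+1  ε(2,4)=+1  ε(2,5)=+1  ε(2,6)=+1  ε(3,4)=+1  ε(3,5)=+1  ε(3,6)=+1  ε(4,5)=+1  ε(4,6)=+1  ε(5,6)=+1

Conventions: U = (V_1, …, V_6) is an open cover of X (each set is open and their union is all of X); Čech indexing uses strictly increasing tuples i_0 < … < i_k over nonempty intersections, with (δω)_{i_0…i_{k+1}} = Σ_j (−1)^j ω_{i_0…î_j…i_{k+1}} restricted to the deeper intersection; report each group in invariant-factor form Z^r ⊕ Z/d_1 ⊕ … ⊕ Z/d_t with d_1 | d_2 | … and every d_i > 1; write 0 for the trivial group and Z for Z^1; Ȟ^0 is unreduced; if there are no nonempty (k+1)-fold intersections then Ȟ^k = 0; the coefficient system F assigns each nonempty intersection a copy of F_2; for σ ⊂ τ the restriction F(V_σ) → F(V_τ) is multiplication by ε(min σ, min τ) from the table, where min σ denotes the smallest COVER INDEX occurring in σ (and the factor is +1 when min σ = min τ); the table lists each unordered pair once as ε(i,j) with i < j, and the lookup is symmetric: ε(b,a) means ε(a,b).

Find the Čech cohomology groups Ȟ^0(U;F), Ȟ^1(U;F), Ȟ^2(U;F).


Ȟ^0(U;F) ≅ Z/2, Ȟ^1(U;F) ≅ Z/2 and Ȟ^2(U;F) ≅ Z/2

cover nerve:
  V12={p24,p25,p27} V13={p7,p24,p32} V14={p2,p7,p31} V15={p3,p12,p31} V16={p12,p25,p30} V23={p1,p14,p20,p24} V24={p4,p8,p10,p15} V25={p8,p20,p22} V26={p6,p15,p25} V34={p7,p19,p26} V35={p16,p20,p34} V36={p5,p16,p19,p21} V45={p8,p13,p31} V46={p15,p19,p23} V56={p12,p16,p18}
  V123={p24} V126={p25} V134={p7} V145={p31} V156={p12} V235={p20} V245={p8} V246={p15} V346={p19} V356={p16}
C dims 6,15,10; δ0: rk_F2 5; δ1: rk_F2 9
Ȟ^0: (6−5)−0=1 ⇒ Z/2
Ȟ^1: (15−9)−5=1 ⇒ Z/2
Ȟ^2: (10−0)−9=1 ⇒ Z/2


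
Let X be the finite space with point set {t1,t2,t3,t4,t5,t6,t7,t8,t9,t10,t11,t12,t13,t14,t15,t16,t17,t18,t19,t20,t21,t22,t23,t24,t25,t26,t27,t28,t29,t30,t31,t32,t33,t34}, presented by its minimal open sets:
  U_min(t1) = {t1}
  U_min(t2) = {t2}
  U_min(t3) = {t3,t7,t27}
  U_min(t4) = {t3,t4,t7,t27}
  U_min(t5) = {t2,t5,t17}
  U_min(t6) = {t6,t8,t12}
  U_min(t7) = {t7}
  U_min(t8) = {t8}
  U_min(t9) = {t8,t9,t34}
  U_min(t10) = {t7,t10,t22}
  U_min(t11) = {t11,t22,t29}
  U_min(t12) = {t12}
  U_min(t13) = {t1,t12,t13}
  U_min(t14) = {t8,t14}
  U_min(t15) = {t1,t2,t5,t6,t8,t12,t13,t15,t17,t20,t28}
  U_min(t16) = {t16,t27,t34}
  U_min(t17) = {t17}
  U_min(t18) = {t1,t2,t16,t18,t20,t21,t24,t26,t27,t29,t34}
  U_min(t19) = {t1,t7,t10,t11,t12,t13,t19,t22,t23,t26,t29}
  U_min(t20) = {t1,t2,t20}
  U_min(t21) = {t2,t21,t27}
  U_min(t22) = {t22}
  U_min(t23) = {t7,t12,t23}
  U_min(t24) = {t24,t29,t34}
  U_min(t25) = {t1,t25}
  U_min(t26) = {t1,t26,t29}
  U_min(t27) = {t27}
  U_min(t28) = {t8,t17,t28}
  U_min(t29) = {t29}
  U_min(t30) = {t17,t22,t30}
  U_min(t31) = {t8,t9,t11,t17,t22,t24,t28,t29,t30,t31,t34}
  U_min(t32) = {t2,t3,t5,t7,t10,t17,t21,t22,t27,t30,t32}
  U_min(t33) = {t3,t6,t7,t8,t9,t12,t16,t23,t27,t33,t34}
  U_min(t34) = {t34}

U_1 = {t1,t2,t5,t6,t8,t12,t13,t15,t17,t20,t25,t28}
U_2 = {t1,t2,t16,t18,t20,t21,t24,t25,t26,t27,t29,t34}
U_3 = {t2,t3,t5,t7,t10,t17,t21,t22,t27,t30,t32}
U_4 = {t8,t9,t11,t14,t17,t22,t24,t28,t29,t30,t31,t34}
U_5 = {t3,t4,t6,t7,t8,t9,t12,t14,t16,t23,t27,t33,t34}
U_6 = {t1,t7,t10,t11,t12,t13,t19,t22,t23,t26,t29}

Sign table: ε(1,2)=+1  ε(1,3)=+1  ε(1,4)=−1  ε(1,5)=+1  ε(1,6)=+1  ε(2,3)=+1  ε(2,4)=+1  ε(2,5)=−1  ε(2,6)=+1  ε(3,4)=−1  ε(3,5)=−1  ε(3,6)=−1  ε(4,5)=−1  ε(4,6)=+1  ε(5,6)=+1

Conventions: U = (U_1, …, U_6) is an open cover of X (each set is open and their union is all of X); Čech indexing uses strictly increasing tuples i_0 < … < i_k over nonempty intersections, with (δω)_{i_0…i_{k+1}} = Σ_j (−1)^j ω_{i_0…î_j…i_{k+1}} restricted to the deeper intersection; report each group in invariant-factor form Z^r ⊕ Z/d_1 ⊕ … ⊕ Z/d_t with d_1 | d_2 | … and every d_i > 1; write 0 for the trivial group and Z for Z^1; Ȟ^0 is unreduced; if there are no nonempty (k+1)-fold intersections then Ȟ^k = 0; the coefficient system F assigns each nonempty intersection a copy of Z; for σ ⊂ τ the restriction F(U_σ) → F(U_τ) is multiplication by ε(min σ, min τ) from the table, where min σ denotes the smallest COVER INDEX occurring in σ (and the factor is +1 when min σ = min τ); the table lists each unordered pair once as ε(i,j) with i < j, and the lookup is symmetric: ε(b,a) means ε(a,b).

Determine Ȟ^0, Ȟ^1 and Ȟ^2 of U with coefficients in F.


nerve simplices:
  U12={t1,t2,t20,t25} U13={t2,t5,t17} U14={t8,t17,t28} U15={t6,t8,t12} U16={t1,t12,t13} U23={t2,t21,t27} U24={t24,t29,t34} U25={t16,t27,t34} U26={t1,t26,t29} U34={t17,t22,t30} U35={t3,t7,t27} U36={t7,t10,t22} U45={t8,t9,t14,t34} U46={t11,t22,t29} U56={t7,t12,t23}
  U123={t2} U126={t1} U134={t17} U145={t8} U156={t12} U235={t27} U245={t34} U246={t29} U346={t22} U356={t7}
C dims 6,15,10; δ0: rk 6, SNF 1^5·2; δ1: rk 9, SNF 1^9
degree 0: 6−6−0 = 0 → Ȟ^0 ≅ 0
degree 1: 15−9−6 = 0 plus torsion [2] → Ȟ^1 ≅ Z/2
degree 2: 10−0−9 = 1 → Ȟ^2 ≅ Z

Ȟ^0 ≅ 0,  Ȟ^1 ≅ Z/2,  Ȟ^2 ≅ Z


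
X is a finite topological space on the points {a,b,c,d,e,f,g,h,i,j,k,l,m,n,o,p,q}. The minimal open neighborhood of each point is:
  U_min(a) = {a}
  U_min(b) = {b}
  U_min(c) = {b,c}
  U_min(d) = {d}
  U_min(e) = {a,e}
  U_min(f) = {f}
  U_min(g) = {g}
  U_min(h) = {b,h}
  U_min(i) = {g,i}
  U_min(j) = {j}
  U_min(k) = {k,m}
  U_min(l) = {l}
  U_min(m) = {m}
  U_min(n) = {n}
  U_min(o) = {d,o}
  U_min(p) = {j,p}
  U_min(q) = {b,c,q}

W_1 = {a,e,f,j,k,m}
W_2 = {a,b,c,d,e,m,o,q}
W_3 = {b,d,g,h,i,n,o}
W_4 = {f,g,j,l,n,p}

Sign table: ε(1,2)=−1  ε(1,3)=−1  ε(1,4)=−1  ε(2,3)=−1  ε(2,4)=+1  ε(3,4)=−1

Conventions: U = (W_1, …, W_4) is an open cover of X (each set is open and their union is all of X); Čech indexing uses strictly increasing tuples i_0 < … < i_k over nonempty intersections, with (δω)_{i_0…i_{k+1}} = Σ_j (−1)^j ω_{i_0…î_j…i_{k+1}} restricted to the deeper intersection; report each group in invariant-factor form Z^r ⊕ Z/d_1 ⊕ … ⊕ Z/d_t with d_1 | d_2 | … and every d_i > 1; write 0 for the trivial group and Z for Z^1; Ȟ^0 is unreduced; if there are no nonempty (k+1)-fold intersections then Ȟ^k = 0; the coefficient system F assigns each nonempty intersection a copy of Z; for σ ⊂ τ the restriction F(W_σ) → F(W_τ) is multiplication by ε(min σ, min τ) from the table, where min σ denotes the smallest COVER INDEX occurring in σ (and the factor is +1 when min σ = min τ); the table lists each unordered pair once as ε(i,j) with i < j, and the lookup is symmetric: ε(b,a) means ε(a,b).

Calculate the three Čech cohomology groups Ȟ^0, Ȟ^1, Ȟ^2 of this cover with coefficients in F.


Ȟ^0(U;F) ≅ Z, Ȟ^1(U;F) ≅ Z and Ȟ^2(U;F) ≅ 0

nerve simplices:
  W12={a,e,m} W14={f,j} W23={b,d,o} W34={g,n}
C dims 4,4; δ0: rk 3, SNF 1^3
degree 0: 4−3−0 = 1 → Ȟ^0 ≅ Z
degree 1: 4−0−3 = 1 → Ȟ^1 ≅ Z
degree 2: 0−0−0 = 0 → Ȟ^2 ≅ 0


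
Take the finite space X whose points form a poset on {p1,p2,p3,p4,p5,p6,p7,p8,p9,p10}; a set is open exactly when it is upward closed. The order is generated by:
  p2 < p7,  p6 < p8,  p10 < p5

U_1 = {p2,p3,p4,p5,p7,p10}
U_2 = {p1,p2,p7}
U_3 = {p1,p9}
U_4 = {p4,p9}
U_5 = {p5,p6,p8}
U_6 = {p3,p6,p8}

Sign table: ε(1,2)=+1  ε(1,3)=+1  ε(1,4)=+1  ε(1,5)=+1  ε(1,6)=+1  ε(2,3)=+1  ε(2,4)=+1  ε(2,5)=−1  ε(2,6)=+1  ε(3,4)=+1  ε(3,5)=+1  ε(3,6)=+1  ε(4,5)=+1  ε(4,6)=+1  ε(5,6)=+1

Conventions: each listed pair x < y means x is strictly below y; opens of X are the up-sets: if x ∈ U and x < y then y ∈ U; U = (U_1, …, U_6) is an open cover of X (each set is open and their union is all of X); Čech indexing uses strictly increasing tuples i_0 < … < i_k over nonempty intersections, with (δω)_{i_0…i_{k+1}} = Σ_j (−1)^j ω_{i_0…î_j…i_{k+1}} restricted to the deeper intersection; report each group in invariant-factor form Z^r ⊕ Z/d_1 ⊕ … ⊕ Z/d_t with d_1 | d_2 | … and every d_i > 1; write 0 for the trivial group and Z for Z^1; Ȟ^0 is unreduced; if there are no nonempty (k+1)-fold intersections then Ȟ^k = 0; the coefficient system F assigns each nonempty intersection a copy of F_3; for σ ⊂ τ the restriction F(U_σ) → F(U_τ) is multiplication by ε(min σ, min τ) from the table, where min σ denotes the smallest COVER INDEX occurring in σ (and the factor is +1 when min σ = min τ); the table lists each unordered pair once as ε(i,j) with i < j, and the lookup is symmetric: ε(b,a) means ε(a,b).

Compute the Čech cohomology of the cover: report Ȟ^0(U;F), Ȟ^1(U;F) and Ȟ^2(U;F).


cover nerve:
  U12={p2,p7} U14={p4} U15={p5} U16={p3} U23={p1} U34={p9} U56={p6,p8}
C dims 6,7; δ0: rk_F3 5
Ȟ^0: (6−5)−0=1 ⇒ Z/3
Ȟ^1: (7−0)−5=2 ⇒ Z/3 ⊕ Z/3
Ȟ^2: (0−0)−0=0 ⇒ 0

Ȟ^0(U;F) ≅ Z/3, Ȟ^1(U;F) ≅ Z/3 ⊕ Z/3, Ȟ^2(U;F) ≅ 0


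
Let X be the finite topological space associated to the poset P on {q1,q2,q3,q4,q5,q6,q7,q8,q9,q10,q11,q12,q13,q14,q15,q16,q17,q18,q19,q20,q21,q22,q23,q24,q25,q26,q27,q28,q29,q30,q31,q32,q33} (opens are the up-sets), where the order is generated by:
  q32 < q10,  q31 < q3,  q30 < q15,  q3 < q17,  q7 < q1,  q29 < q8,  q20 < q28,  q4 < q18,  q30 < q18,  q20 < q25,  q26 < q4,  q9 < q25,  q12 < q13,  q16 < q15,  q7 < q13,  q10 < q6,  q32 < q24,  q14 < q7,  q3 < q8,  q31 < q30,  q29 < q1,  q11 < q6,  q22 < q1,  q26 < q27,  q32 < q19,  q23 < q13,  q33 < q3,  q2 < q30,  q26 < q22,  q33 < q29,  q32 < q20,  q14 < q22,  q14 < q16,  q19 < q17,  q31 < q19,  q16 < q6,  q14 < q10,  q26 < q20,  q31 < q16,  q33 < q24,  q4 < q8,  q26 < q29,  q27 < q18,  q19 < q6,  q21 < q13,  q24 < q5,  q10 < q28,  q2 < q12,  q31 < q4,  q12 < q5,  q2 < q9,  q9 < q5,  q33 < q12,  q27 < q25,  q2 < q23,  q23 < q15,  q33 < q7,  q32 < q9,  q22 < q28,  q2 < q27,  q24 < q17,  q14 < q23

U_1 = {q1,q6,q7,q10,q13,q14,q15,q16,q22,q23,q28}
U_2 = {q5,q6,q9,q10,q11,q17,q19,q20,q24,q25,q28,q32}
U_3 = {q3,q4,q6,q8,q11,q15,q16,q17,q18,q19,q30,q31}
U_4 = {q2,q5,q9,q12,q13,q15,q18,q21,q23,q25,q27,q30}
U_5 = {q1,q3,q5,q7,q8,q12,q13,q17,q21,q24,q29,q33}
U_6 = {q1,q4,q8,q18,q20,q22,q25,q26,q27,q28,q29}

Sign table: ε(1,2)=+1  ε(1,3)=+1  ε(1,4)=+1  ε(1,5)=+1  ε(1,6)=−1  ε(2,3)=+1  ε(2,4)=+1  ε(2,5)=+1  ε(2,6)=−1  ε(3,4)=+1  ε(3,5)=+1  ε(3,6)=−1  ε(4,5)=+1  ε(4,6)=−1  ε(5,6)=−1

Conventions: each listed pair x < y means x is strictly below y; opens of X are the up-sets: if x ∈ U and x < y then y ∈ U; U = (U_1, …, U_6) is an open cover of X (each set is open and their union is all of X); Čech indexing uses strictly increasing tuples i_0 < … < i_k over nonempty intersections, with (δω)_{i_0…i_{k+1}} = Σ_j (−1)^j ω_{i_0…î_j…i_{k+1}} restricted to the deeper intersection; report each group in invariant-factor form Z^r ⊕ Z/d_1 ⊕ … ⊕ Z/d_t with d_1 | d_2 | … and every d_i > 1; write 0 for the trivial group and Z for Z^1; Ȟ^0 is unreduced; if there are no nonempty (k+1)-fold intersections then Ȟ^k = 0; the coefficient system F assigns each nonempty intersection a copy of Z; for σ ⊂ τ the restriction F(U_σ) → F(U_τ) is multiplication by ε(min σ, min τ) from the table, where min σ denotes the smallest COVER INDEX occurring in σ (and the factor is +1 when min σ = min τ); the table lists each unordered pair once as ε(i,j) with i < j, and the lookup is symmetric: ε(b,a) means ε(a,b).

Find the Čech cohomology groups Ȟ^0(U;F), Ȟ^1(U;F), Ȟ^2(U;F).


Ȟ^0 ≅ Z, Ȟ^1 ≅ 0, Ȟ^2 ≅ Z/2

cover nerve:
  U12={q6,q10,q28} U13={q6,q15,q16} U14={q13,q15,q23} U15={q1,q7,q13} U16={q1,q22,q28} U23={q6,q11,q17,q19} U24={q5,q9,q25} U25={q5,q17,q24} U26={q20,q25,q28} U34={q15,q18,q30} U35={q3,q8,q17} U36={q4,q8,q18} U45={q5,q12,q13,q21} U46={q18,q25,q27} U56={q1,q8,q29}
  U123={q6} U126={q28} U134={q15} U145={q13} U156={q1} U235={q17} U245={q5} U246={q25} U346={q18} U356={q8}
C dims 6,15,10; δ0: rk 5, SNF 1^5; δ1: rk 10, SNF 1^9·2
Ȟ^0: (6−5)−0=1 ⇒ Z
Ȟ^1: (15−10)−5=0 ⇒ 0
Ȟ^2: (10−0)−10=0 plus torsion [2] ⇒ Z/2


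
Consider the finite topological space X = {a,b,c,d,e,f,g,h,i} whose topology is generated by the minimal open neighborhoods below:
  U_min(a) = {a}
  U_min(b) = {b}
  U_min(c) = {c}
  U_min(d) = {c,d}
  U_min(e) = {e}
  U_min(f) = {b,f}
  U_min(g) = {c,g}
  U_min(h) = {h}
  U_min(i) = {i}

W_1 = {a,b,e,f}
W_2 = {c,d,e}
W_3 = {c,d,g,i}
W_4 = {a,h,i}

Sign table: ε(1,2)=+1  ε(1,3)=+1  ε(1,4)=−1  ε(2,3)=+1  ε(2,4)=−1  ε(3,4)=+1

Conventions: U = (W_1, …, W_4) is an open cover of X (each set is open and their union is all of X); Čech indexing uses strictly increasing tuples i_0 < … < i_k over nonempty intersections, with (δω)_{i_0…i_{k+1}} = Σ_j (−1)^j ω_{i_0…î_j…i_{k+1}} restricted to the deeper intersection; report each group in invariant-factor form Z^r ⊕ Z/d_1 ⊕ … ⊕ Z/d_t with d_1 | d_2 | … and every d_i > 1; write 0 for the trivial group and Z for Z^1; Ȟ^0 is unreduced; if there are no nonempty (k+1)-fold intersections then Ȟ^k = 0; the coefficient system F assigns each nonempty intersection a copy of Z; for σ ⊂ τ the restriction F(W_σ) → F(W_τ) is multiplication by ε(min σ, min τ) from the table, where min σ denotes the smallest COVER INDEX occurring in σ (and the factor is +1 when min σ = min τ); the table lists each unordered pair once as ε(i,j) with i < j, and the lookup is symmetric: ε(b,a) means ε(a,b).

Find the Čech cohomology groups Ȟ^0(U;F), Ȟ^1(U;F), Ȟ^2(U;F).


Ȟ^0 ≅ 0,  Ȟ^1 ≅ Z/2,  Ȟ^2 ≅ 0

nerve of the cover:
  W12={e} W14={a} W23={c,d} W34={i}
C dims 4,4; δ0: rk 4, SNF 1^3·2
Ȟ^0 = (4 − 4) − 0 = 0, so Ȟ^0 ≅ 0
Ȟ^1 = (4 − 0) − 4 = 0 plus torsion [2], so Ȟ^1 ≅ Z/2
Ȟ^2 = (0 − 0) − 0 = 0, so Ȟ^2 ≅ 0


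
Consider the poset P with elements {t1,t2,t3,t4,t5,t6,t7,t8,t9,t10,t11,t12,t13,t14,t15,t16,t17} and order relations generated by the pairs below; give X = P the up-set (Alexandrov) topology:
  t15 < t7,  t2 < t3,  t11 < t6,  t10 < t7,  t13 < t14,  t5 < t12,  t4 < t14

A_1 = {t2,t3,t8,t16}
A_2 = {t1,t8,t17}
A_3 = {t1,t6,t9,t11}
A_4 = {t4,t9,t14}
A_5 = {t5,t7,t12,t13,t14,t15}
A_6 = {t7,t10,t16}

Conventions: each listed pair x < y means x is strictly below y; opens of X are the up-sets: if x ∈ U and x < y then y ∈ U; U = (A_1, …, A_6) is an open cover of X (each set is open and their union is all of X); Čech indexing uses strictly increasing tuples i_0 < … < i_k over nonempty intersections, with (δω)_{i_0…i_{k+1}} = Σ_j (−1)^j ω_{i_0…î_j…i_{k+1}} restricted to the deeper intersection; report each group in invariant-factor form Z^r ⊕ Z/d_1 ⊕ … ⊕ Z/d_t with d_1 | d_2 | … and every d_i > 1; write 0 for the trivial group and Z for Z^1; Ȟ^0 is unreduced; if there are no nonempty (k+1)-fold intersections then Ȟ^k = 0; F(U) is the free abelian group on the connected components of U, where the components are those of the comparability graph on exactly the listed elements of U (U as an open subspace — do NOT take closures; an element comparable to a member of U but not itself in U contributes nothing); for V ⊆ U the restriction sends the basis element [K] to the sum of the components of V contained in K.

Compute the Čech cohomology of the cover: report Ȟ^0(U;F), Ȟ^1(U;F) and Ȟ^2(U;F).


Ȟ^0 ≅ Z^10, Ȟ^1 ≅ 0 and Ȟ^2 ≅ 0

cover nerve:
  A12={t8} A16={t16} A23={t1} A34={t9} A45={t14} A56={t7}
components per intersection:
  A1: {t2,t3} {t8} {t16}
  A2: {t1} {t8} {t17}
  A3: {t1} {t6,t11} {t9}
  A4: {t4,t14} {t9}
  A5: {t5,t12} {t7,t15} {t13,t14}
  A6: {t7,t10} {t16}
  A12: {t8}
  A16: {t16}
  A23: {t1}
  A34: {t9}
  A45: {t14}
  A56: {t7}
C dims 16,6; δ0: rk 6, SNF 1^6
Ȟ^0: (16−6)−0=10 ⇒ Z^10
Ȟ^1: (6−0)−6=0 ⇒ 0
Ȟ^2: (0−0)−0=0 ⇒ 0


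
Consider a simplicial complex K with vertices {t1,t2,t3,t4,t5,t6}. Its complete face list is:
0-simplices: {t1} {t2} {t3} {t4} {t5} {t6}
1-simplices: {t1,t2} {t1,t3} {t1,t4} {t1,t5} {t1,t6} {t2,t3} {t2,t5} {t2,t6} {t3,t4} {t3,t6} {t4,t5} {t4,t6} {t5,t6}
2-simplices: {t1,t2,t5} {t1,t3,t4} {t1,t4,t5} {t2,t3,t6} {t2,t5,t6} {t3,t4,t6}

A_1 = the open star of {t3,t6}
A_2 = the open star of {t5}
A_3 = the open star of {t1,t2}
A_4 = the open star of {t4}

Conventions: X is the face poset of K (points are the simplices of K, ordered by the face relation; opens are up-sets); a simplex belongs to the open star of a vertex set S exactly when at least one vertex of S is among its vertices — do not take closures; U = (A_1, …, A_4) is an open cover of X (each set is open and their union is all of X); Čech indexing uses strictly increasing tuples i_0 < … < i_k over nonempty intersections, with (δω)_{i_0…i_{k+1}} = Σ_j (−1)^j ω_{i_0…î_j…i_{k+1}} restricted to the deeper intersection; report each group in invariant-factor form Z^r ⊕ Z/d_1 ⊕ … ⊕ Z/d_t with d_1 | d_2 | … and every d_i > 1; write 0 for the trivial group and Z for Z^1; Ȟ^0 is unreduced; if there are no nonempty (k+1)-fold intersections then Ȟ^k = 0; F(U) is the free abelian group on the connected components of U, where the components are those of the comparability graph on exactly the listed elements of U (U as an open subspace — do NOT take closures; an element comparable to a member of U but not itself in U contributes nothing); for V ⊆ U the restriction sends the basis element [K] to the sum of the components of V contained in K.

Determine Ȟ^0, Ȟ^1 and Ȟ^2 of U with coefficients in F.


Ȟ^0 ≅ Z, Ȟ^1 ≅ Z^2, Ȟ^2 ≅ 0

nonempty overlaps:
  A1={{t3},{t6},{t1,t3},{t1,t6},{t2,t3},{t2,t6},{t3,t4},{t3,t6},{t4,t6},{t5,t6},{t1,t3,t4},{t2,t3,t6},{t2,t5,t6},{t3,t4,t6}} A2={{t5},{t1,t5},{t2,t5},{t4,t5},{t5,t6},{t1,t2,t5},{t1,t4,t5},{t2,t5,t6}} A3={{t1},{t2},{t1,t2},{t1,t3},{t1,t4},{t1,t5},{t1,t6},{t2,t3},{t2,t5},{t2,t6},{t1,t2,t5},{t1,t3,t4},{t1,t4,t5},{t2,t3,t6},{t2,t5,t6}} A4={{t4},{t1,t4},{t3,t4},{t4,t5},{t4,t6},{t1,t3,t4},{t1,t4,t5},{t3,t4,t6}}
  A12={{t5,t6},{t2,t5,t6}} A13={{t1,t3},{t1,t6},{t2,t3},{t2,t6},{t1,t3,t4},{t2,t3,t6},{t2,t5,t6}} A14={{t3,t4},{t4,t6},{t1,t3,t4},{t3,t4,t6}} A23={{t1,t5},{t2,t5},{t1,t2,t5},{t1,t4,t5},{t2,t5,t6}} A24={{t4,t5},{t1,t4,t5}} A34={{t1,t4},{t1,t3,t4},{t1,t4,t5}}
  A123={{t2,t5,t6}} A134={{t1,t3,t4}} A234={{t1,t4,t5}}
components per intersection:
  A1: {{t3},{t6},{t1,t3},{t1,t6},{t2,t3},{t2,t6},{t3,t4},{t3,t6},{t4,t6},{t5,t6},{t1,t3,t4},{t2,t3,t6},{t2,t5,t6},{t3,t4,t6}}
  A2: {{t5},{t1,t5},{t2,t5},{t4,t5},{t5,t6},{t1,t2,t5},{t1,t4,t5},{t2,t5,t6}}
  A3: {{t1},{t2},{t1,t2},{t1,t3},{t1,t4},{t1,t5},{t1,t6},{t2,t3},{t2,t5},{t2,t6},{t1,t2,t5},{t1,t3,t4},{t1,t4,t5},{t2,t3,t6},{t2,t5,t6}}
  A4: {{t4},{t1,t4},{t3,t4},{t4,t5},{t4,t6},{t1,t3,t4},{t1,t4,t5},{t3,t4,t6}}
  A12: {{t5,t6},{t2,t5,t6}}
  A13: {{t1,t3},{t1,t3,t4}} {{t1,t6}} {{t2,t3},{t2,t6},{t2,t3,t6},{t2,t5,t6}}
  A14: {{t3,t4},{t4,t6},{t1,t3,t4},{t3,t4,t6}}
  A23: {{t1,t5},{t2,t5},{t1,t2,t5},{t1,t4,t5},{t2,t5,t6}}
  A24: {{t4,t5},{t1,t4,t5}}
  A34: {{t1,t4},{t1,t3,t4},{t1,t4,t5}}
  A123: {{t2,t5,t6}}
  A134: {{t1,t3,t4}}
  A234: {{t1,t4,t5}}
C dims 4,8,3; δ0: rk 3, SNF 1^3; δ1: rk 3, SNF 1^3
degree 0: 4−3−0 = 1 → Ȟ^0 ≅ Z
degree 1: 8−3−3 = 2 → Ȟ^1 ≅ Z^2
degree 2: 3−0−3 = 0 → Ȟ^2 ≅ 0


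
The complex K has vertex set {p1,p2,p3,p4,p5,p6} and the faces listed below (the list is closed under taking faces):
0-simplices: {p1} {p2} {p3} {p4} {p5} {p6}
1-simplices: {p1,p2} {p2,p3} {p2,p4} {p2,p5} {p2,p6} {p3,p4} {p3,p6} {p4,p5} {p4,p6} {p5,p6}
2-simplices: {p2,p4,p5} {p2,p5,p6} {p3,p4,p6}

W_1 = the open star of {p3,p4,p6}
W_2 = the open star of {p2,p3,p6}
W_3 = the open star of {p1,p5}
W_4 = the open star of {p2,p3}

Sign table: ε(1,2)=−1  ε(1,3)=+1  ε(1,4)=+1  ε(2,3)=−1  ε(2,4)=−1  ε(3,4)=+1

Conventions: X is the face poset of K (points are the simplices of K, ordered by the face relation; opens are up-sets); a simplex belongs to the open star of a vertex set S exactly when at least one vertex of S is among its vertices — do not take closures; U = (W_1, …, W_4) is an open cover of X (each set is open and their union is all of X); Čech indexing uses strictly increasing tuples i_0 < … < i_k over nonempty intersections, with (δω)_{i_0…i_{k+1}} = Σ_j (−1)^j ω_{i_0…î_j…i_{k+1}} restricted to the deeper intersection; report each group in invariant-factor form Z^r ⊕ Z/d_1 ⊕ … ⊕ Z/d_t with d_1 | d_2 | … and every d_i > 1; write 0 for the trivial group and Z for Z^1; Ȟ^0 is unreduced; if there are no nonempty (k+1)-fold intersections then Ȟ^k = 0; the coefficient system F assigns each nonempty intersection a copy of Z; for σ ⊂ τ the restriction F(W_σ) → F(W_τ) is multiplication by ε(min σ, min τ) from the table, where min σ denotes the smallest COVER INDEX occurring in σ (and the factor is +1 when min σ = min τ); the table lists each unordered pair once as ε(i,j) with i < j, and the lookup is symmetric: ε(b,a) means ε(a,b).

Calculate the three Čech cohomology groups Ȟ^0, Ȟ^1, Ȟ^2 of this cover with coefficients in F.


nonempty intersections:
  W1={{p3},{p4},{p6},{p2,p3},{p2,p4},{p2,p6},{p3,p4},{p3,p6},{p4,p5},{p4,p6},{p5,p6},{p2,p4,p5},{p2,p5,p6},{p3,p4,p6}} W2={{p2},{p3},{p6},{p1,p2},{p2,p3},{p2,p4},{p2,p5},{p2,p6},{p3,p4},{p3,p6},{p4,p6},{p5,p6},{p2,p4,p5},{p2,p5,p6},{p3,p4,p6}} W3={{p1},{p5},{p1,p2},{p2,p5},{p4,p5},{p5,p6},{p2,p4,p5},{p2,p5,p6}} W4={{p2},{p3},{p1,p2},{p2,p3},{p2,p4},{p2,p5},{p2,p6},{p3,p4},{p3,p6},{p2,p4,p5},{p2,p5,p6},{p3,p4,p6}}
  W12={{p3},{p6},{p2,p3},{p2,p4},{p2,p6},{p3,p4},{p3,p6},{p4,p6},{p5,p6},{p2,p4,p5},{p2,p5,p6},{p3,p4,p6}} W13={{p4,p5},{p5,p6},{p2,p4,p5},{p2,p5,p6}} W14={{p3},{p2,p3},{p2,p4},{p2,p6},{p3,p4},{p3,p6},{p2,p4,p5},{p2,p5,p6},{p3,p4,p6}} W23={{p1,p2},{p2,p5},{p5,p6},{p2,p4,p5},{p2,p5,p6}} W24={{p2},{p3},{p1,p2},{p2,p3},{p2,p4},{p2,p5},{p2,p6},{p3,p4},{p3,p6},{p2,p4,p5},{p2,p5,p6},{p3,p4,p6}} W34={{p1,p2},{p2,p5},{p2,p4,p5},{p2,p5,p6}}
  W123={{p5,p6},{p2,p4,p5},{p2,p5,p6}} W124={{p3},{p2,p3},{p2,p4},{p2,p6},{p3,p4},{p3,p6},{p2,p4,p5},{p2,p5,p6},{p3,p4,p6}} W134={{p2,p4,p5},{p2,p5,p6}} W234={{p1,p2},{p2,p5},{p2,p4,p5},{p2,p5,p6}}
  W1234={{p2,p4,p5},{p2,p5,p6}}
C dims 4,6,4,1; δ0: rk 3, SNF 1^3; δ1: rk 3, SNF 1^3; δ2: rk 1, SNF 1^1
Ȟ^0: (4−3)−0=1 ⇒ Z
Ȟ^1: (6−3)−3=0 ⇒ 0
Ȟ^2: (4−1)−3=0 ⇒ 0

Ȟ^0(U;F) ≅ Z; Ȟ^1(U;F) ≅ 0; Ȟ^2(U;F) ≅ 0


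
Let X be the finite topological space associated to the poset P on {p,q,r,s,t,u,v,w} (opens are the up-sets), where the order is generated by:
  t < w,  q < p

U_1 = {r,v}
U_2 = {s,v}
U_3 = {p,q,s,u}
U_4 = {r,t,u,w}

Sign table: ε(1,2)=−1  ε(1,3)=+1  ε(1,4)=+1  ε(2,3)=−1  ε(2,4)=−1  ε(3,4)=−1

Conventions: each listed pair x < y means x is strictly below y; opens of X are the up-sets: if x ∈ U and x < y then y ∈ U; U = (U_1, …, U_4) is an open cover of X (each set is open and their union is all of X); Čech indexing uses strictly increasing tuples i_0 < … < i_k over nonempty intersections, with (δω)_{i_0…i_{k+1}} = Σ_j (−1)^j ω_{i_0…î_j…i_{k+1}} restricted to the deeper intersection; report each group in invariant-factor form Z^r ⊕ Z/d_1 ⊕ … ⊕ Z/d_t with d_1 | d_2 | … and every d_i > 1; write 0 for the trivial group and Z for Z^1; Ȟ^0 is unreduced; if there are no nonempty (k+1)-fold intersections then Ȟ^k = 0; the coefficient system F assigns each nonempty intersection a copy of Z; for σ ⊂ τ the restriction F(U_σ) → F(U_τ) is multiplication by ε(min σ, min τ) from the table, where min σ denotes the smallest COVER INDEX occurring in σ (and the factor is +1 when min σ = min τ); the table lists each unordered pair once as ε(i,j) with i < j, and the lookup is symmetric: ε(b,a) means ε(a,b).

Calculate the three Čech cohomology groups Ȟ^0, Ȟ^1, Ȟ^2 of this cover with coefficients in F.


nonempty intersections:
  U12={v} U14={r} U23={s} U34={u}
C dims 4,4; δ0: rk 4, SNF 1^3·2
Ȟ^0: (4−4)−0=0 ⇒ 0
Ȟ^1: (4−0)−4=0 plus torsion [2] ⇒ Z/2
Ȟ^2: (0−0)−0=0 ⇒ 0

Ȟ^0(U;F) ≅ 0, Ȟ^1(U;F) ≅ Z/2, Ȟ^2(U;F) ≅ 0


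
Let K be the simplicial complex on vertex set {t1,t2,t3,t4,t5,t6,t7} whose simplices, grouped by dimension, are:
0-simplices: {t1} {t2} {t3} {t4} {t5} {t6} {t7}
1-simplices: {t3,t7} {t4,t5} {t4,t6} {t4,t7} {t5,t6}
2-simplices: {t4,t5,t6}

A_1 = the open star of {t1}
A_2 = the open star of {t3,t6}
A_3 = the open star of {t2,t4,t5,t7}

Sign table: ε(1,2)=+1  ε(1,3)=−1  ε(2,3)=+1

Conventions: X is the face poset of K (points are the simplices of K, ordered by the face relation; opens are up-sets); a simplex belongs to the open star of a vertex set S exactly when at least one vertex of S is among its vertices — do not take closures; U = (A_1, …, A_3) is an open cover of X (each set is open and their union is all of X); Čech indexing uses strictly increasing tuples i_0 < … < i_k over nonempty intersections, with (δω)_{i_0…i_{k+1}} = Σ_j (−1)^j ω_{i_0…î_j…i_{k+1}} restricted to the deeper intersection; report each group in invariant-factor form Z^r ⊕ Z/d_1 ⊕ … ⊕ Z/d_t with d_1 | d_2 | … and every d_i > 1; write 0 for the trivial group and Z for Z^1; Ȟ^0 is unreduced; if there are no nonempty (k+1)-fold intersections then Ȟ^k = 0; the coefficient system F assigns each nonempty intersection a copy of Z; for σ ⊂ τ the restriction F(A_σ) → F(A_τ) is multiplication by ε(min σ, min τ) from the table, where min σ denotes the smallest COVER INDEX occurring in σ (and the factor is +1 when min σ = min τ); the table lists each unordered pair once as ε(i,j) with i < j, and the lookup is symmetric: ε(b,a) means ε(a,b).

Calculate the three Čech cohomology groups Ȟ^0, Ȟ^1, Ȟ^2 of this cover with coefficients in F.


Ȟ^0 ≅ Z^2,  Ȟ^1 ≅ 0,  Ȟ^2 ≅ 0

cover nerve:
  A1={{t1}} A2={{t3},{t6},{t3,t7},{t4,t6},{t5,t6},{t4,t5,t6}} A3={{t2},{t4},{t5},{t7},{t3,t7},{t4,t5},{t4,t6},{t4,t7},{t5,t6},{t4,t5,t6}}
  A23={{t3,t7},{t4,t6},{t5,t6},{t4,t5,t6}}
C dims 3,1; δ0: rk 1, SNF 1^1
Ȟ^0: (3−1)−0=2 ⇒ Z^2
Ȟ^1: (1−0)−1=0 ⇒ 0
Ȟ^2: (0−0)−0=0 ⇒ 0


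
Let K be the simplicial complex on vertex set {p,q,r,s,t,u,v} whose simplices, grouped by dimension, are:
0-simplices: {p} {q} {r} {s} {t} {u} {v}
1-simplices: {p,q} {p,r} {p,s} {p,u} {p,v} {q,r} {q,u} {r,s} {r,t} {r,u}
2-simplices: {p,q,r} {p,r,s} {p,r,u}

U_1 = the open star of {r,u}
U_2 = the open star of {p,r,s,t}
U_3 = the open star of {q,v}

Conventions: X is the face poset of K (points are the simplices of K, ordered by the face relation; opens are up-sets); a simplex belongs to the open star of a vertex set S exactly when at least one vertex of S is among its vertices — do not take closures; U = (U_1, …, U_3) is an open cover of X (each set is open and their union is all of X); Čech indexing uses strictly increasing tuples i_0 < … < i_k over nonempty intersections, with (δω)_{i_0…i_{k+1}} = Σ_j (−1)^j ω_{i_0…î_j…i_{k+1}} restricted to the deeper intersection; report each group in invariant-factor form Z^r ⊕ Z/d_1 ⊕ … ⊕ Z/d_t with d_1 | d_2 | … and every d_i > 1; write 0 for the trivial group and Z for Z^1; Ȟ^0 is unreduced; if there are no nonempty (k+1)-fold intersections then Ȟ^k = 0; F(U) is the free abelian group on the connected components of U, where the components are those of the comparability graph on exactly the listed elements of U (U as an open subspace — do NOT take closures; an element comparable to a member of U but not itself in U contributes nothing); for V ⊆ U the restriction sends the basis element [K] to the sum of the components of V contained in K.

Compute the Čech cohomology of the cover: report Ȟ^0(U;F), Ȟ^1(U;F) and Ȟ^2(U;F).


Ȟ^0(U;F) ≅ Z, Ȟ^1(U;F) ≅ Z and Ȟ^2(U;F) ≅ 0

nonempty intersections:
  U1={{r},{u},{p,r},{p,u},{q,r},{q,u},{r,s},{r,t},{r,u},{p,q,r},{p,r,s},{p,r,u}} U2={{p},{r},{s},{t},{p,q},{p,r},{p,s},{p,u},{p,v},{q,r},{r,s},{r,t},{r,u},{p,q,r},{p,r,s},{p,r,u}} U3={{q},{v},{p,q},{p,v},{q,r},{q,u},{p,q,r}}
  U12={{r},{p,r},{p,u},{q,r},{r,s},{r,t},{r,u},{p,q,r},{p,r,s},{p,r,u}} U13={{q,r},{q,u},{p,q,r}} U23={{p,q},{p,v},{q,r},{p,q,r}}
  U123={{q,r},{p,q,r}}
components per intersection:
  U1: {{r},{u},{p,r},{p,u},{q,r},{q,u},{r,s},{r,t},{r,u},{p,q,r},{p,r,s},{p,r,u}}
  U2: {{p},{r},{s},{t},{p,q},{p,r},{p,s},{p,u},{p,v},{q,r},{r,s},{r,t},{r,u},{p,q,r},{p,r,s},{p,r,u}}
  U3: {{q},{p,q},{q,r},{q,u},{p,q,r}} {{v},{p,v}}
  U12: {{r},{p,r},{p,u},{q,r},{r,s},{r,t},{r,u},{p,q,r},{p,r,s},{p,r,u}}
  U13: {{q,r},{p,q,r}} {{q,u}}
  U23: {{p,q},{q,r},{p,q,r}} {{p,v}}
  U123: {{q,r},{p,q,r}}
C dims 4,5,1; δ0: rk 3, SNF 1^3; δ1: rk 1, SNF 1^1
Ȟ^0: (4−3)−0=1 ⇒ Z
Ȟ^1: (5−1)−3=1 ⇒ Z
Ȟ^2: (1−0)−1=0 ⇒ 0


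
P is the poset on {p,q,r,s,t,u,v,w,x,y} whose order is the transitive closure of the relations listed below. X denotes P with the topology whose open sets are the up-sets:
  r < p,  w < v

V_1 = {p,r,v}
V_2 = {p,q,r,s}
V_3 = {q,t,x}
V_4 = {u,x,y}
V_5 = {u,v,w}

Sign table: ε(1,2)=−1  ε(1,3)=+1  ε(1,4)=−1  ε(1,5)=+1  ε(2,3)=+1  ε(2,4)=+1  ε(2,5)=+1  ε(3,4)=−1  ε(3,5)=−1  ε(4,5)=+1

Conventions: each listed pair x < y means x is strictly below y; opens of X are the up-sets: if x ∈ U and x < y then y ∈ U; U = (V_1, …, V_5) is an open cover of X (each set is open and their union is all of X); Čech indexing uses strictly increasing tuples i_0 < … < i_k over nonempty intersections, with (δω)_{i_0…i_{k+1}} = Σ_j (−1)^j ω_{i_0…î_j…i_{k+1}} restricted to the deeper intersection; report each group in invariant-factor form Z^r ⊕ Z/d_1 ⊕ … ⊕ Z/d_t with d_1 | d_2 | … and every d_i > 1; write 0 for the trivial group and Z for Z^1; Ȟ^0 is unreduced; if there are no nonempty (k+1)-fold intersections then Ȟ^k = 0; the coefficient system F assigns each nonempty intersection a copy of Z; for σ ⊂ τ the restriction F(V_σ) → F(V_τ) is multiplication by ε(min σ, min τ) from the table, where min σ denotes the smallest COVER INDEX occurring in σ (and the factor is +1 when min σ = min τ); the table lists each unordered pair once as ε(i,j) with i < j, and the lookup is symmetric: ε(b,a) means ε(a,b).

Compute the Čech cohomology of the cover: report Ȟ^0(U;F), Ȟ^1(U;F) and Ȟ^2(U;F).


Ȟ^0(U;F) ≅ Z, Ȟ^1(U;F) ≅ Z, Ȟ^2(U;F) ≅ 0

nonempty overlaps:
  V12={p,r} V15={v} V23={q} V34={x} V45={u}
C dims 5,5; δ0: rk 4, SNF 1^4
degree 0: 5−4−0 = 1 → Ȟ^0 ≅ Z
degree 1: 5−0−4 = 1 → Ȟ^1 ≅ Z
degree 2: 0−0−0 = 0 → Ȟ^2 ≅ 0


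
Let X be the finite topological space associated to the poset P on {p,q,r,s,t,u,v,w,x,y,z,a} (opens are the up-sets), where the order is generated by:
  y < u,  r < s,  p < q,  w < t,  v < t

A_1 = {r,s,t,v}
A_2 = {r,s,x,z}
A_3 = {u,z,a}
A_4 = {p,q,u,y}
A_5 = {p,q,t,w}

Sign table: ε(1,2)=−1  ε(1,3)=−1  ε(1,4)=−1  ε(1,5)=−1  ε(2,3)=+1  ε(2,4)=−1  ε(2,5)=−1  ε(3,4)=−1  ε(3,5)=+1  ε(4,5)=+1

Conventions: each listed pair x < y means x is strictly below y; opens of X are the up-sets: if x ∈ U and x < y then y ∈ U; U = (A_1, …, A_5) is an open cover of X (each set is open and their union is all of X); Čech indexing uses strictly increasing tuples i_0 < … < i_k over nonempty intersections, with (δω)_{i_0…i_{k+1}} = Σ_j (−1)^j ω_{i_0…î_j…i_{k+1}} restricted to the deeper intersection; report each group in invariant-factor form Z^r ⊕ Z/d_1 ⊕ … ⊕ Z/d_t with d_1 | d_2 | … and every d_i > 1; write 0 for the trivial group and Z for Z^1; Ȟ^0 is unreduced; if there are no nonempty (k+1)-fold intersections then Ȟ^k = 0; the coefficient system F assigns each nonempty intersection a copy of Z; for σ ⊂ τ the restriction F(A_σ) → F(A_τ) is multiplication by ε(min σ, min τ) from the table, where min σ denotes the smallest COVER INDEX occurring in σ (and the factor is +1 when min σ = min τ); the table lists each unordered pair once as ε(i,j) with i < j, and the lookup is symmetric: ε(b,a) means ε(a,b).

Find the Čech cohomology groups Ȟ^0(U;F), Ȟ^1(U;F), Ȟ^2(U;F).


nerve simplices:
  A12={r,s} A15={t} A23={z} A34={u} A45={p,q}
C dims 5,5; δ0: rk 5, SNF 1^4·2
degree 0: 5−5−0 = 0 → Ȟ^0 ≅ 0
degree 1: 5−0−5 = 0 plus torsion [2] → Ȟ^1 ≅ Z/2
degree 2: 0−0−0 = 0 → Ȟ^2 ≅ 0

Ȟ^0 = 0; Ȟ^1 = Z/2; Ȟ^2 = 0
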